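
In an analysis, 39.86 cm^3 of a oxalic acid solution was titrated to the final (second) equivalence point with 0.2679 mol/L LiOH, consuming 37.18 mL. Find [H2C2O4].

n(LiOH) = 0.2679 x 0.03718 = 0.009961 mol.
At the final (second) equivalence point, 2 mol OH^- react per mol H2C2O4, so n(H2C2O4) = 0.009961 / 2 = 0.004980 mol.
[H2C2O4] = 0.004980 / 0.03986 L = 0.125 M.

0.125 M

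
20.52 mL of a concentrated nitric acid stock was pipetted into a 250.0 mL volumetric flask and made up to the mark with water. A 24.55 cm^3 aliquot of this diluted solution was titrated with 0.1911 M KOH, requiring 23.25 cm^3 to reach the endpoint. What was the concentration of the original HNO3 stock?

n(KOH) = 0.1911 x 0.02325 = 0.004443 mol.
n(HNO3) in the aliquot = 0.004443 mol.
[diluted HNO3] = 0.004443 / 0.02455 = 0.1810 M.
Dilution factor = 250.0/20.52 = 12.18, so [stock] = 0.1810 x 12.18 = 2.20 M.

2.20 M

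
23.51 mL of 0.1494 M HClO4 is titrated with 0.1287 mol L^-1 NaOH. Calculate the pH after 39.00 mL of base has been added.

12.38

n(acid) = 0.1494 x 0.02351 = 0.003512 mol; n(NaOH) added = 0.1287 x 0.03900 = 0.005019 mol.
Base is in excess by 0.005019 - 0.003512 = 0.001507 mol in a total volume of 0.06251 L.
[OH^-] = 0.001507/0.06251 = 0.02411 M, so pOH = 1.62 and pH = 14.00 - 1.62 = 12.38.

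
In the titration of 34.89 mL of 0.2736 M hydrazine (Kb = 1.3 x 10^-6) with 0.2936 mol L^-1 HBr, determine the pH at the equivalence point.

n(N2H4) = 0.2736 x 0.03489 = 0.009546 mol; V(HBr) at equivalence = 0.009546/0.2936 = 0.03251 L.
At equivalence the base is fully converted to N2H5+; total volume = 0.06740 L, so [N2H5+] = 0.009546/0.06740 = 0.1416 M.
Ka(N2H5+) = Kw/Kb = 1.0e-14 / 1.3 x 10^-6 = 7.69e-9.
[H^+] = sqrt(Ka x [N2H5+]) = sqrt(7.69e-9 x 0.1416) = 3.30e-5 M.
pH = -log(3.30e-5) = 4.48.

4.48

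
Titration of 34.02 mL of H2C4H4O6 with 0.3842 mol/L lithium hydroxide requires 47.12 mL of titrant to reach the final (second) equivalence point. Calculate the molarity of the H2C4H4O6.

n(LiOH) = 0.3842 x 0.04712 = 0.01810 mol.
At the final (second) equivalence point, 2 mol OH^- react per mol H2C4H4O6, so n(H2C4H4O6) = 0.01810 / 2 = 0.009052 mol.
[H2C4H4O6] = 0.009052 / 0.03402 L = 0.266 M.

0.266 M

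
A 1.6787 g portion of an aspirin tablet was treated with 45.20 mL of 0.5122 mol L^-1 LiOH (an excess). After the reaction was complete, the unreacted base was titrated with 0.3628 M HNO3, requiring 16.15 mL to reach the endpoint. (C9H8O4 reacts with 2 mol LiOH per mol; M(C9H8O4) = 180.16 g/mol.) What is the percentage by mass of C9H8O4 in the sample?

Total n(LiOH) added = 0.5122 x 0.04520 = 0.02315 mol.
n(HNO3) used = 0.3628 x 0.01615 = 0.005859 mol, which equals the excess n(LiOH).
So n(LiOH) consumed by the sample = 0.02315 - 0.005859 = 0.01729 mol.
n(C9H8O4) = 0.01729 / 2 = 0.008646 mol.
mass C9H8O4 = 0.008646 x 180.16 = 1.558 g, so %C9H8O4 = 1.558/1.6787 x 100 = 92.8%.

92.8%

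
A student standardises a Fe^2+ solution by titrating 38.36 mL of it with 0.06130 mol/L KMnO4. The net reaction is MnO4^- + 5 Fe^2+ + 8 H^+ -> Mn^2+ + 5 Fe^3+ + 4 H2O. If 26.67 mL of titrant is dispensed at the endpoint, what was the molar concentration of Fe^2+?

0.213 M

n(KMnO4) = 0.06130 x 0.02667 = 0.001635 mol.
From the balanced equation, 1 mol KMnO4 reacts with 5 mol Fe^2+, so n(Fe^2+) = 0.001635 x 5/1 = 0.008174 mol.
[Fe^2+] = 0.008174 / 0.03836 L = 0.213 M.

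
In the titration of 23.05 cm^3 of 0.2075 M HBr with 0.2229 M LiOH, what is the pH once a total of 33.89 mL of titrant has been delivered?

n(acid) = 0.2075 x 0.02305 = 0.004783 mol; n(LiOH) added = 0.2229 x 0.03389 = 0.007554 mol.
Base is in excess by 0.007554 - 0.004783 = 0.002771 mol in a total volume of 0.05694 L.
[OH^-] = 0.002771/0.05694 = 0.04867 M, so pOH = 1.31 and pH = 14.00 - 1.31 = 12.69.

12.69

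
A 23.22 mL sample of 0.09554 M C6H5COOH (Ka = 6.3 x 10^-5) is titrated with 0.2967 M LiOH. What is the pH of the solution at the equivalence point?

n(C6H5COOH) = 0.09554 x 0.02322 = 0.002218 mol; V(LiOH) at equivalence = 0.002218/0.2967 = 0.007477 L.
At equivalence all the acid is converted to C6H5COO-; total volume = 0.02322 + 0.007477 = 0.03070 L, so [C6H5COO-] = 0.002218/0.03070 = 0.07227 M.
Kb = Kw/Ka = 1.0e-14 / 6.3 x 10^-5 = 1.59e-10.
[OH^-] = sqrt(Kb x [C6H5COO-]) = sqrt(1.59e-10 x 0.07227) = 3.39e-6 M.
pOH = 5.47, so pH = 14.00 - 5.47 = 8.53.

8.53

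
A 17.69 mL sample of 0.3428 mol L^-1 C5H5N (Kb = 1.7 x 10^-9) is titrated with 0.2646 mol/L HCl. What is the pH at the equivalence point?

3.03

n(C5H5N) = 0.3428 x 0.01769 = 0.006064 mol; V(HCl) at equivalence = 0.006064/0.2646 = 0.02292 L.
At equivalence the base is fully converted to C5H5NH+; total volume = 0.04061 L, so [C5H5NH+] = 0.006064/0.04061 = 0.1493 M.
Ka(C5H5NH+) = Kw/Kb = 1.0e-14 / 1.7 x 10^-9 = 5.88e-6.
[H^+] = sqrt(Ka x [C5H5NH+]) = sqrt(5.88e-6 x 0.1493) = 0.000937 M.
pH = -log(0.000937) = 3.03.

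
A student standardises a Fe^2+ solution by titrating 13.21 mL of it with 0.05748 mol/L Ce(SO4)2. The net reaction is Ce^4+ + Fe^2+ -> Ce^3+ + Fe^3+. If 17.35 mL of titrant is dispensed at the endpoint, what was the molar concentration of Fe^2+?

0.0755 M

n(Ce(SO4)2) = 0.05748 x 0.01735 = 0.0009973 mol.
From the balanced equation, 1 mol Ce(SO4)2 reacts with 1 mol Fe^2+, so n(Fe^2+) = 0.0009973 x 1/1 = 0.0009973 mol.
[Fe^2+] = 0.0009973 / 0.01321 L = 0.0755 M.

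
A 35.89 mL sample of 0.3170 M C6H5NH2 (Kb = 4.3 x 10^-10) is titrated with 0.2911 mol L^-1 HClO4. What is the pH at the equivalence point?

n(C6H5NH2) = 0.3170 x 0.03589 = 0.01138 mol; V(HClO4) at equivalence = 0.01138/0.2911 = 0.03908 L.
At equivalence the base is fully converted to C6H5NH3+; total volume = 0.07497 L, so [C6H5NH3+] = 0.01138/0.07497 = 0.1517 M.
Ka(C6H5NH3+) = Kw/Kb = 1.0e-14 / 4.3 x 10^-10 = 2.33e-5.
[H^+] = sqrt(Ka x [C6H5NH3+]) = sqrt(2.33e-5 x 0.1517) = 0.00188 M.
pH = -log(0.00188) = 2.73.

2.73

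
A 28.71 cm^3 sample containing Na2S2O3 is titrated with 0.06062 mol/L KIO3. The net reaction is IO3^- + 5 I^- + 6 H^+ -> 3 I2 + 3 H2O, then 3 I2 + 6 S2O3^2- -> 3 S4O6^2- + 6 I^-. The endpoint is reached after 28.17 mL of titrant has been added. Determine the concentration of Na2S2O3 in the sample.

n(KIO3) = 0.06062 x 0.02817 = 0.001708 mol.
From the balanced equation, 1 mol KIO3 reacts with 6 mol Na2S2O3, so n(Na2S2O3) = 0.001708 x 6/1 = 0.01025 mol.
[Na2S2O3] = 0.01025 / 0.02871 L = 0.357 M.

0.357 M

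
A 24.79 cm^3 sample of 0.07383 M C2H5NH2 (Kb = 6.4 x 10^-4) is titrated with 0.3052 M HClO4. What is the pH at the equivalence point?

n(C2H5NH2) = 0.07383 x 0.02479 = 0.001830 mol; V(HClO4) at equivalence = 0.001830/0.3052 = 0.005997 L.
At equivalence the base is fully converted to C2H5NH3+; total volume = 0.03079 L, so [C2H5NH3+] = 0.001830/0.03079 = 0.05945 M.
Ka(C2H5NH3+) = Kw/Kb = 1.0e-14 / 6.4 x 10^-4 = 1.56e-11.
[H^+] = sqrt(Ka x [C2H5NH3+]) = sqrt(1.56e-11 x 0.05945) = 9.64e-7 M.
pH = -log(9.64e-7) = 6.02.

6.02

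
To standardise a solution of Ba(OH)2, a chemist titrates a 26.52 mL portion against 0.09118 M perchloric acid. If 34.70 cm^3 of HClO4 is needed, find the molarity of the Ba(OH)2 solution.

0.0597 M

n(HClO4) delivered = 0.09118 x 0.03470 = 0.003164 mol.
The reaction is 1 Ba(OH)2 + 2 HClO4, so n(Ba(OH)2) = 0.003164 x 1/2 = 0.001582 mol.
[Ba(OH)2] = 0.001582 mol / 0.02652 L = 0.0597 M.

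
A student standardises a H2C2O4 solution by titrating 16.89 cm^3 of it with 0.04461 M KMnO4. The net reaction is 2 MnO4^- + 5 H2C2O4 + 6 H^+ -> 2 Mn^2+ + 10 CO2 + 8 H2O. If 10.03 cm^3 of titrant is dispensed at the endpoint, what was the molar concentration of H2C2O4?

0.0662 M

n(KMnO4) = 0.04461 x 0.01003 = 0.0004474 mol.
From the balanced equation, 2 mol KMnO4 reacts with 5 mol H2C2O4, so n(H2C2O4) = 0.0004474 x 5/2 = 0.001119 mol.
[H2C2O4] = 0.001119 / 0.01689 L = 0.0662 M.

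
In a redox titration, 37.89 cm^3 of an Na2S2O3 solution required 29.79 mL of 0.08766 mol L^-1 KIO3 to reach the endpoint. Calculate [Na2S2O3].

0.414 M

n(KIO3) = 0.08766 x 0.02979 = 0.002611 mol.
From the balanced equation, 1 mol KIO3 reacts with 6 mol Na2S2O3, so n(Na2S2O3) = 0.002611 x 6/1 = 0.01567 mol.
[Na2S2O3] = 0.01567 / 0.03789 L = 0.414 M.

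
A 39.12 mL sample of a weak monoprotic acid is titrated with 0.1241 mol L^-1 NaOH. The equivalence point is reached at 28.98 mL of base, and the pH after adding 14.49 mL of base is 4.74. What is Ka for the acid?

14.49 mL is half of the equivalence volume, so this is the half-equivalence point where [HA] = [A^-].
At half-equivalence pH = pKa, so pKa = 4.74.
Ka = 10^(-4.74) = 1.8 x 10^-5.

1.8 x 10^-5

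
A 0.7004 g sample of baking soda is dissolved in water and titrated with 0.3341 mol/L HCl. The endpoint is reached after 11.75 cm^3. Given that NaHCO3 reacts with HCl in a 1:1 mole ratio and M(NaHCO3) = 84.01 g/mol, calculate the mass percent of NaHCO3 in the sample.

47.1%

n(HCl) = 0.3341 x 0.01175 = 0.003926 mol.
n(NaHCO3) = 0.003926 / 1 = 0.003926 mol.
mass of NaHCO3 = 0.003926 x 84.01 = 0.3298 g.
% purity = 0.3298 / 0.7004 x 100 = 47.1%.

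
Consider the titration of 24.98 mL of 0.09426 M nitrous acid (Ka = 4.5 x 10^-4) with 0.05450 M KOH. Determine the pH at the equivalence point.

n(HNO2) = 0.09426 x 0.02498 = 0.002355 mol; V(KOH) at equivalence = 0.002355/0.05450 = 0.04320 L.
At equivalence all the acid is converted to NO2-; total volume = 0.02498 + 0.04320 = 0.06818 L, so [NO2-] = 0.002355/0.06818 = 0.03453 M.
Kb = Kw/Ka = 1.0e-14 / 4.5 x 10^-4 = 2.22e-11.
[OH^-] = sqrt(Kb x [NO2-]) = sqrt(2.22e-11 x 0.03453) = 8.76e-7 M.
pOH = 6.06, so pH = 14.00 - 6.06 = 7.94.

7.94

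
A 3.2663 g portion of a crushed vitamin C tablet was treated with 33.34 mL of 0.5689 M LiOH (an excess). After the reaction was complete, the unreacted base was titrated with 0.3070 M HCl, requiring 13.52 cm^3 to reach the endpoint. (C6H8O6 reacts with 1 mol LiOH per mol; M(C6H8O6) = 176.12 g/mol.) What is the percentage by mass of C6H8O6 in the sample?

79.9%

Total n(LiOH) added = 0.5689 x 0.03334 = 0.01897 mol.
n(HCl) used = 0.3070 x 0.01352 = 0.004151 mol, which equals the excess n(LiOH).
So n(LiOH) consumed by the sample = 0.01897 - 0.004151 = 0.01482 mol.
n(C6H8O6) = 0.01482 / 1 = 0.01482 mol.
mass C6H8O6 = 0.01482 x 176.12 = 2.609 g, so %C6H8O6 = 2.609/3.2663 x 100 = 79.9%.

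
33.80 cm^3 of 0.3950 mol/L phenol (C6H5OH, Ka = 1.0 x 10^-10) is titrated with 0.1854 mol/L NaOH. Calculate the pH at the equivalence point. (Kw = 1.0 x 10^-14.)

n(C6H5OH) = 0.3950 x 0.03380 = 0.01335 mol; V(NaOH) at equivalence = 0.01335/0.1854 = 0.07201 L.
At equivalence all the acid is converted to C6H5O-; total volume = 0.03380 + 0.07201 = 0.1058 L, so [C6H5O-] = 0.01335/0.1058 = 0.1262 M.
Kb = Kw/Ka = 1.0e-14 / 1.0 x 10^-10 = 0.000100.
[OH^-] = sqrt(Kb x [C6H5O-]) = sqrt(0.000100 x 0.1262) = 0.00355 M.
pOH = 2.45, so pH = 14.00 - 2.45 = 11.55.

11.55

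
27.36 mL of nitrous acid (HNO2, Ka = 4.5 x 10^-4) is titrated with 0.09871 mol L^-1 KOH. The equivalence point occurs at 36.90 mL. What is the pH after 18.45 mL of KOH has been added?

3.35

18.45 mL is exactly half the equivalence volume (36.90/2), i.e. the half-equivalence point.
There, n(HA) = n(A^-), so pH = pKa = -log(4.5 x 10^-4) = 3.35.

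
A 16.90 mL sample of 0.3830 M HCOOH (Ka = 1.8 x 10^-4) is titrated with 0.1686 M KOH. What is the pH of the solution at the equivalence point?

n(HCOOH) = 0.3830 x 0.01690 = 0.006473 mol; V(KOH) at equivalence = 0.006473/0.1686 = 0.03839 L.
At equivalence all the acid is converted to HCOO-; total volume = 0.01690 + 0.03839 = 0.05529 L, so [HCOO-] = 0.006473/0.05529 = 0.1171 M.
Kb = Kw/Ka = 1.0e-14 / 1.8 x 10^-4 = 5.56e-11.
[OH^-] = sqrt(Kb x [HCOO-]) = sqrt(5.56e-11 x 0.1171) = 2.55e-6 M.
pOH = 5.59, so pH = 14.00 - 5.59 = 8.41.

8.41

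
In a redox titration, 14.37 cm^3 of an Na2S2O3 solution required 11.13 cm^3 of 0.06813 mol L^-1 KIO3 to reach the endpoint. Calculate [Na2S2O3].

n(KIO3) = 0.06813 x 0.01113 = 0.0007583 mol.
From the balanced equation, 1 mol KIO3 reacts with 6 mol Na2S2O3, so n(Na2S2O3) = 0.0007583 x 6/1 = 0.004550 mol.
[Na2S2O3] = 0.004550 / 0.01437 L = 0.317 M.

0.317 M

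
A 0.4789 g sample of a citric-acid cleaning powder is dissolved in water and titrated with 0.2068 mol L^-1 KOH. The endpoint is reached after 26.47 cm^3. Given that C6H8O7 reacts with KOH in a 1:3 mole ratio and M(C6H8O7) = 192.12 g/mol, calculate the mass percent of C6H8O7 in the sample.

73.2%

n(KOH) = 0.2068 x 0.02647 = 0.005474 mol.
n(C6H8O7) = 0.005474 / 3 = 0.001825 mol.
mass of C6H8O7 = 0.001825 x 192.12 = 0.3506 g.
% purity = 0.3506 / 0.4789 x 100 = 73.2%.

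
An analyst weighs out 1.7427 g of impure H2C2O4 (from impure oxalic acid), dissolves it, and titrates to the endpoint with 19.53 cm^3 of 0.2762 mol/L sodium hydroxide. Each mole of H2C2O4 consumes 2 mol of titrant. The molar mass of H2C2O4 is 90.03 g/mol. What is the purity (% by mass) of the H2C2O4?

n(NaOH) = 0.2762 x 0.01953 = 0.005394 mol.
n(H2C2O4) = 0.005394 / 2 = 0.002697 mol.
mass of H2C2O4 = 0.002697 x 90.03 = 0.2428 g.
% purity = 0.2428 / 1.7427 x 100 = 13.9%.

13.9%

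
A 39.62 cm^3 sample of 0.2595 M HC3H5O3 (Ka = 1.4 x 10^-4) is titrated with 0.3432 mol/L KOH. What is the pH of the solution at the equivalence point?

n(HC3H5O3) = 0.2595 x 0.03962 = 0.01028 mol; V(KOH) at equivalence = 0.01028/0.3432 = 0.02996 L.
At equivalence all the acid is converted to C3H5O3-; total volume = 0.03962 + 0.02996 = 0.06958 L, so [C3H5O3-] = 0.01028/0.06958 = 0.1478 M.
Kb = Kw/Ka = 1.0e-14 / 1.4 x 10^-4 = 7.14e-11.
[OH^-] = sqrt(Kb x [C3H5O3-]) = sqrt(7.14e-11 x 0.1478) = 3.25e-6 M.
pOH = 5.49, so pH = 14.00 - 5.49 = 8.51.

8.51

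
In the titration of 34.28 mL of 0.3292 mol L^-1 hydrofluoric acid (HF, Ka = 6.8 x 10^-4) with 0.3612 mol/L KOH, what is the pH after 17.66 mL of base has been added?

3.28

Initial n(HF) = 0.3292 x 0.03428 = 0.01128 mol.
n(KOH) added = 0.3612 x 0.01766 = 0.006379 mol, converting that many moles of HF to F-.
Remaining n(HF) = 0.004906 mol; n(F-) = 0.006379 mol.
By Henderson-Hasselbalch, pH = pKa + log([A^-]/[HA]) = 3.17 + log(0.006379/0.004906) = 3.17 + (+0.11) = 3.28.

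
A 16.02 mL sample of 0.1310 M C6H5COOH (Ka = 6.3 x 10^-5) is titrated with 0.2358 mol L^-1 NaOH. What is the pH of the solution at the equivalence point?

n(C6H5COOH) = 0.1310 x 0.01602 = 0.002099 mol; V(NaOH) at equivalence = 0.002099/0.2358 = 0.008900 L.
At equivalence all the acid is converted to C6H5COO-; total volume = 0.01602 + 0.008900 = 0.02492 L, so [C6H5COO-] = 0.002099/0.02492 = 0.08421 M.
Kb = Kw/Ka = 1.0e-14 / 6.3 x 10^-5 = 1.59e-10.
[OH^-] = sqrt(Kb x [C6H5COO-]) = sqrt(1.59e-10 x 0.08421) = 3.66e-6 M.
pOH = 5.44, so pH = 14.00 - 5.44 = 8.56.

8.56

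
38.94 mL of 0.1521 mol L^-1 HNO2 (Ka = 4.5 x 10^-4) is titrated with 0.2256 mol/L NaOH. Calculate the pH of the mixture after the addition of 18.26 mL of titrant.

3.71

Initial n(HNO2) = 0.1521 x 0.03894 = 0.005923 mol.
n(NaOH) added = 0.2256 x 0.01826 = 0.004119 mol, converting that many moles of HNO2 to NO2-.
Remaining n(HNO2) = 0.001803 mol; n(NO2-) = 0.004119 mol.
By Henderson-Hasselbalch, pH = pKa + log([A^-]/[HA]) = 3.35 + log(0.004119/0.001803) = 3.35 + (+0.36) = 3.71.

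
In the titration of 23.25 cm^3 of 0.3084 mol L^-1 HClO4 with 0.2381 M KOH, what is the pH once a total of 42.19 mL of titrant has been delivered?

n(acid) = 0.3084 x 0.02325 = 0.007170 mol; n(KOH) added = 0.2381 x 0.04219 = 0.01005 mol.
Base is in excess by 0.01005 - 0.007170 = 0.002875 mol in a total volume of 0.06544 L.
[OH^-] = 0.002875/0.06544 = 0.04394 M, so pOH = 1.36 and pH = 14.00 - 1.36 = 12.64.

12.64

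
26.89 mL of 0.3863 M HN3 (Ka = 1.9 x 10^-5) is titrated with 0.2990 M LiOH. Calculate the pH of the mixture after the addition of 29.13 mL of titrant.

5.44

Initial n(HN3) = 0.3863 x 0.02689 = 0.01039 mol.
n(LiOH) added = 0.2990 x 0.02913 = 0.008710 mol, converting that many moles of HN3 to N3-.
Remaining n(HN3) = 0.001678 mol; n(N3-) = 0.008710 mol.
By Henderson-Hasselbalch, pH = pKa + log([A^-]/[HA]) = 4.72 + log(0.008710/0.001678) = 4.72 + (+0.72) = 5.44.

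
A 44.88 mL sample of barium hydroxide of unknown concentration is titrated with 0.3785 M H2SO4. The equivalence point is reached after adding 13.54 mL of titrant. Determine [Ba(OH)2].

n(H2SO4) delivered = 0.3785 x 0.01354 = 0.005125 mol.
For a 1:1 reaction, n(Ba(OH)2) = 0.005125 mol.
[Ba(OH)2] = 0.005125 mol / 0.04488 L = 0.114 M.

0.114 M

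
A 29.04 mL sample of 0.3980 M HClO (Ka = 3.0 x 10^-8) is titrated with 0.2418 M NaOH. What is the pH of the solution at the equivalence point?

n(HClO) = 0.3980 x 0.02904 = 0.01156 mol; V(NaOH) at equivalence = 0.01156/0.2418 = 0.04780 L.
At equivalence all the acid is converted to ClO-; total volume = 0.02904 + 0.04780 = 0.07684 L, so [ClO-] = 0.01156/0.07684 = 0.1504 M.
Kb = Kw/Ka = 1.0e-14 / 3.0 x 10^-8 = 3.33e-7.
[OH^-] = sqrt(Kb x [ClO-]) = sqrt(3.33e-7 x 0.1504) = 0.000224 M.
pOH = 3.65, so pH = 14.00 - 3.65 = 10.35.

10.35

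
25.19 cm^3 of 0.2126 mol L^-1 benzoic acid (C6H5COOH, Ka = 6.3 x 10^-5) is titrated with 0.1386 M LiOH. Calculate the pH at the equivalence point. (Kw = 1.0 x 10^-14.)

8.56

n(C6H5COOH) = 0.2126 x 0.02519 = 0.005355 mol; V(LiOH) at equivalence = 0.005355/0.1386 = 0.03864 L.
At equivalence all the acid is converted to C6H5COO-; total volume = 0.02519 + 0.03864 = 0.06383 L, so [C6H5COO-] = 0.005355/0.06383 = 0.08390 M.
Kb = Kw/Ka = 1.0e-14 / 6.3 x 10^-5 = 1.59e-10.
[OH^-] = sqrt(Kb x [C6H5COO-]) = sqrt(1.59e-10 x 0.08390) = 3.65e-6 M.
pOH = 5.44, so pH = 14.00 - 5.44 = 8.56.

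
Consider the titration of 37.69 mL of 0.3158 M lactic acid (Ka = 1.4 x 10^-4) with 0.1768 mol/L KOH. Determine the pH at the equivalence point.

8.45

n(HC3H5O3) = 0.3158 x 0.03769 = 0.01190 mol; V(KOH) at equivalence = 0.01190/0.1768 = 0.06732 L.
At equivalence all the acid is converted to C3H5O3-; total volume = 0.03769 + 0.06732 = 0.1050 L, so [C3H5O3-] = 0.01190/0.1050 = 0.1133 M.
Kb = Kw/Ka = 1.0e-14 / 1.4 x 10^-4 = 7.14e-11.
[OH^-] = sqrt(Kb x [C3H5O3-]) = sqrt(7.14e-11 x 0.1133) = 2.85e-6 M.
pOH = 5.55, so pH = 14.00 - 5.55 = 8.45.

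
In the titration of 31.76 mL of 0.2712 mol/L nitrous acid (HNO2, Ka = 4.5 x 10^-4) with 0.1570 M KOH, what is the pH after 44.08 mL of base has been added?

Initial n(HNO2) = 0.2712 x 0.03176 = 0.008613 mol.
n(KOH) added = 0.1570 x 0.04408 = 0.006921 mol, converting that many moles of HNO2 to NO2-.
Remaining n(HNO2) = 0.001693 mol; n(NO2-) = 0.006921 mol.
By Henderson-Hasselbalch, pH = pKa + log([A^-]/[HA]) = 3.35 + log(0.006921/0.001693) = 3.35 + (+0.61) = 3.96.

3.96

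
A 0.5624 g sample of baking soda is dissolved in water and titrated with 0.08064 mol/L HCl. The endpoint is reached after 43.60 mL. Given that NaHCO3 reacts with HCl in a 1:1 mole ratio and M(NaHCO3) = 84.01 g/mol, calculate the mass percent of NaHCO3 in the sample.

52.5%

n(HCl) = 0.08064 x 0.04360 = 0.003516 mol.
n(NaHCO3) = 0.003516 / 1 = 0.003516 mol.
mass of NaHCO3 = 0.003516 x 84.01 = 0.2954 g.
% purity = 0.2954 / 0.5624 x 100 = 52.5%.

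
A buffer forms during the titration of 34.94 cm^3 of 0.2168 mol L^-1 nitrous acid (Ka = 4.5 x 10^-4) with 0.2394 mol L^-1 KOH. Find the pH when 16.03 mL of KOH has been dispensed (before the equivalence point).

3.36

Initial n(HNO2) = 0.2168 x 0.03494 = 0.007575 mol.
n(KOH) added = 0.2394 x 0.01603 = 0.003838 mol, converting that many moles of HNO2 to NO2-.
Remaining n(HNO2) = 0.003737 mol; n(NO2-) = 0.003838 mol.
By Henderson-Hasselbalch, pH = pKa + log([A^-]/[HA]) = 3.35 + log(0.003838/0.003737) = 3.35 + (+0.01) = 3.36.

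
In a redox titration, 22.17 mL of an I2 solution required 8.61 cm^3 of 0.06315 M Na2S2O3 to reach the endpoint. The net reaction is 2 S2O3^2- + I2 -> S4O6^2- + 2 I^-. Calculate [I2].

0.0123 M

n(Na2S2O3) = 0.06315 x 0.008610 = 0.0005437 mol.
From the balanced equation, 2 mol Na2S2O3 reacts with 1 mol I2, so n(I2) = 0.0005437 x 1/2 = 0.0002719 mol.
[I2] = 0.0002719 / 0.02217 L = 0.0123 M.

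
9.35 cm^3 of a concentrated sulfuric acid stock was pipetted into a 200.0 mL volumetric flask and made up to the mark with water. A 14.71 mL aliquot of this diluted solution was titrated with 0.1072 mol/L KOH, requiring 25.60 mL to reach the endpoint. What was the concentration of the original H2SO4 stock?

n(KOH) = 0.1072 x 0.02560 = 0.002744 mol.
n(H2SO4) in the aliquot = 0.002744 x 1/2 = 0.001372 mol.
[diluted H2SO4] = 0.001372 / 0.01471 = 0.09328 M.
Dilution factor = 200.0/9.350 = 21.39, so [stock] = 0.09328 x 21.39 = 2.00 M.

2.00 M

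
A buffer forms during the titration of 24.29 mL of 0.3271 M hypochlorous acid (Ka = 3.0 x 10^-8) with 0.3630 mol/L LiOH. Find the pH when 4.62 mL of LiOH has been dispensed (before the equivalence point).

6.95

Initial n(HClO) = 0.3271 x 0.02429 = 0.007945 mol.
n(LiOH) added = 0.3630 x 0.004620 = 0.001677 mol, converting that many moles of HClO to ClO-.
Remaining n(HClO) = 0.006268 mol; n(ClO-) = 0.001677 mol.
By Henderson-Hasselbalch, pH = pKa + log([A^-]/[HA]) = 7.52 + log(0.001677/0.006268) = 7.52 + (-0.57) = 6.95.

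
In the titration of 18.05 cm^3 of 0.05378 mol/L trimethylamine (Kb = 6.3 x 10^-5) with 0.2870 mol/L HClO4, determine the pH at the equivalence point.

5.57

n((CH3)3N) = 0.05378 x 0.01805 = 0.0009707 mol; V(HClO4) at equivalence = 0.0009707/0.2870 = 0.003382 L.
At equivalence the base is fully converted to (CH3)3NH+; total volume = 0.02143 L, so [(CH3)3NH+] = 0.0009707/0.02143 = 0.04529 M.
Ka((CH3)3NH+) = Kw/Kb = 1.0e-14 / 6.3 x 10^-5 = 1.59e-10.
[H^+] = sqrt(Ka x [(CH3)3NH+]) = sqrt(1.59e-10 x 0.04529) = 2.68e-6 M.
pH = -log(2.68e-6) = 5.57.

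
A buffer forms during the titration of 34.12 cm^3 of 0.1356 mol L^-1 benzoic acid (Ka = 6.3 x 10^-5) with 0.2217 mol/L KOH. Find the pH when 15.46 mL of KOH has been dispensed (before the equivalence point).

Initial n(C6H5COOH) = 0.1356 x 0.03412 = 0.004627 mol.
n(KOH) added = 0.2217 x 0.01546 = 0.003427 mol, converting that many moles of C6H5COOH to C6H5COO-.
Remaining n(C6H5COOH) = 0.001199 mol; n(C6H5COO-) = 0.003427 mol.
By Henderson-Hasselbalch, pH = pKa + log([A^-]/[HA]) = 4.20 + log(0.003427/0.001199) = 4.20 + (+0.46) = 4.66.

4.66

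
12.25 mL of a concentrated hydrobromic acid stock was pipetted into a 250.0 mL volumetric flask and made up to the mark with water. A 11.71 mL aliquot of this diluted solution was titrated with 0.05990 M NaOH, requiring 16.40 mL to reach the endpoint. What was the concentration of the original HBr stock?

1.71 M

n(NaOH) = 0.05990 x 0.01640 = 0.0009824 mol.
n(HBr) in the aliquot = 0.0009824 mol.
[diluted HBr] = 0.0009824 / 0.01171 = 0.08389 M.
Dilution factor = 250.0/12.25 = 20.41, so [stock] = 0.08389 x 20.41 = 1.71 M.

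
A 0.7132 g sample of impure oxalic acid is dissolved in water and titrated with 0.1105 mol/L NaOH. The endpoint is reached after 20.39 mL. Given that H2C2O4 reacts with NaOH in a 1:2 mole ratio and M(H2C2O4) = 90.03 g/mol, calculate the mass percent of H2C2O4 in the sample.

14.2%

n(NaOH) = 0.1105 x 0.02039 = 0.002253 mol.
n(H2C2O4) = 0.002253 / 2 = 0.001127 mol.
mass of H2C2O4 = 0.001127 x 90.03 = 0.1014 g.
% purity = 0.1014 / 0.7132 x 100 = 14.2%.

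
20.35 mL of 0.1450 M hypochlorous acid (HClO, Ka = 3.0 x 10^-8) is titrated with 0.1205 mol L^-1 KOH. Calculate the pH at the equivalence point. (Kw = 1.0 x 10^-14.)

n(HClO) = 0.1450 x 0.02035 = 0.002951 mol; V(KOH) at equivalence = 0.002951/0.1205 = 0.02449 L.
At equivalence all the acid is converted to ClO-; total volume = 0.02035 + 0.02449 = 0.04484 L, so [ClO-] = 0.002951/0.04484 = 0.06581 M.
Kb = Kw/Ka = 1.0e-14 / 3.0 x 10^-8 = 3.33e-7.
[OH^-] = sqrt(Kb x [ClO-]) = sqrt(3.33e-7 x 0.06581) = 0.000148 M.
pOH = 3.83, so pH = 14.00 - 3.83 = 10.17.

10.17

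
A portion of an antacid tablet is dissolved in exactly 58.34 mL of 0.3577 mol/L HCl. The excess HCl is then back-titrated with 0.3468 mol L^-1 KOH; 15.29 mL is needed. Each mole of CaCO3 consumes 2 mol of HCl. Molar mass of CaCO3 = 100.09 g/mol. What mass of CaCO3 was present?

0.779 g

Total n(HCl) added = 0.3577 x 0.05834 = 0.02087 mol.
n(KOH) used = 0.3468 x 0.01529 = 0.005303 mol, which equals the excess n(HCl).
So n(HCl) consumed by the sample = 0.02087 - 0.005303 = 0.01557 mol.
n(CaCO3) = 0.01557 / 2 = 0.007783 mol.
mass = 0.007783 mol x 100.09 g/mol = 0.779 g.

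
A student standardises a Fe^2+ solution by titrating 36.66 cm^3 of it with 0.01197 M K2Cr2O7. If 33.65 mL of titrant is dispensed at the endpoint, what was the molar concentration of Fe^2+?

0.0659 M

n(K2Cr2O7) = 0.01197 x 0.03365 = 0.0004028 mol.
From the balanced equation, 1 mol K2Cr2O7 reacts with 6 mol Fe^2+, so n(Fe^2+) = 0.0004028 x 6/1 = 0.002417 mol.
[Fe^2+] = 0.002417 / 0.03666 L = 0.0659 M.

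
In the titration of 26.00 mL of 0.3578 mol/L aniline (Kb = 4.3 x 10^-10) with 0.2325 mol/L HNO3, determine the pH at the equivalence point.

2.74

n(C6H5NH2) = 0.3578 x 0.02600 = 0.009303 mol; V(HNO3) at equivalence = 0.009303/0.2325 = 0.04001 L.
At equivalence the base is fully converted to C6H5NH3+; total volume = 0.06601 L, so [C6H5NH3+] = 0.009303/0.06601 = 0.1409 M.
Ka(C6H5NH3+) = Kw/Kb = 1.0e-14 / 4.3 x 10^-10 = 2.33e-5.
[H^+] = sqrt(Ka x [C6H5NH3+]) = sqrt(2.33e-5 x 0.1409) = 0.00181 M.
pH = -log(0.00181) = 2.74.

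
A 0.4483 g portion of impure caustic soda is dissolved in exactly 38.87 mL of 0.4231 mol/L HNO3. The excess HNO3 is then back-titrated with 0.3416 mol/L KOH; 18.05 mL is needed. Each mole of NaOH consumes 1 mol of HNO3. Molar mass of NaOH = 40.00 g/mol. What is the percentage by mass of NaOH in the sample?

Total n(HNO3) added = 0.4231 x 0.03887 = 0.01645 mol.
n(KOH) used = 0.3416 x 0.01805 = 0.006166 mol, which equals the excess n(HNO3).
So n(HNO3) consumed by the sample = 0.01645 - 0.006166 = 0.01028 mol.
n(NaOH) = 0.01028 / 1 = 0.01028 mol.
mass NaOH = 0.01028 x 40.00 = 0.4112 g, so %NaOH = 0.4112/0.4483 x 100 = 91.7%.

91.7%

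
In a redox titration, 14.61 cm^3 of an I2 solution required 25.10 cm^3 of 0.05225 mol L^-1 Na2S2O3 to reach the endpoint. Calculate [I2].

n(Na2S2O3) = 0.05225 x 0.02510 = 0.001311 mol.
From the balanced equation, 2 mol Na2S2O3 reacts with 1 mol I2, so n(I2) = 0.001311 x 1/2 = 0.0006557 mol.
[I2] = 0.0006557 / 0.01461 L = 0.0449 M.

0.0449 M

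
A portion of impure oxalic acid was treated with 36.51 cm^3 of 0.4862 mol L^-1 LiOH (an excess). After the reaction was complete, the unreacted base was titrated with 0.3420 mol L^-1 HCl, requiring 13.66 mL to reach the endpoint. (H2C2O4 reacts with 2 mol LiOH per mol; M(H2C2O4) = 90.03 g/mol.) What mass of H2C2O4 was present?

Total n(LiOH) added = 0.4862 x 0.03651 = 0.01775 mol.
n(HCl) used = 0.3420 x 0.01366 = 0.004672 mol, which equals the excess n(LiOH).
So n(LiOH) consumed by the sample = 0.01775 - 0.004672 = 0.01308 mol.
n(H2C2O4) = 0.01308 / 2 = 0.006540 mol.
mass = 0.006540 mol x 90.03 g/mol = 0.589 g.

0.589 g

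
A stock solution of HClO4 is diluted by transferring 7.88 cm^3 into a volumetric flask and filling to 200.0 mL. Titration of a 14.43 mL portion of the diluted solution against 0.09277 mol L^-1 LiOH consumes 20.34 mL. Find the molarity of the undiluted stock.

n(LiOH) = 0.09277 x 0.02034 = 0.001887 mol.
n(HClO4) in the aliquot = 0.001887 mol.
[diluted HClO4] = 0.001887 / 0.01443 = 0.1308 M.
Dilution factor = 200.0/7.880 = 25.38, so [stock] = 0.1308 x 25.38 = 3.32 M.

3.32 M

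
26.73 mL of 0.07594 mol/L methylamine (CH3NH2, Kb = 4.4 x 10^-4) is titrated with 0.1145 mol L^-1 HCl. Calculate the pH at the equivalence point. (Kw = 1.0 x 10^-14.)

5.99

n(CH3NH2) = 0.07594 x 0.02673 = 0.002030 mol; V(HCl) at equivalence = 0.002030/0.1145 = 0.01773 L.
At equivalence the base is fully converted to CH3NH3+; total volume = 0.04446 L, so [CH3NH3+] = 0.002030/0.04446 = 0.04566 M.
Ka(CH3NH3+) = Kw/Kb = 1.0e-14 / 4.4 x 10^-4 = 2.27e-11.
[H^+] = sqrt(Ka x [CH3NH3+]) = sqrt(2.27e-11 x 0.04566) = 1.02e-6 M.
pH = -log(1.02e-6) = 5.99.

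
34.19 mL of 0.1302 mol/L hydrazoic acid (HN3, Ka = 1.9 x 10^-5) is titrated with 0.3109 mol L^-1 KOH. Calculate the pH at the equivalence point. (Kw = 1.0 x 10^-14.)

8.84

n(HN3) = 0.1302 x 0.03419 = 0.004452 mol; V(KOH) at equivalence = 0.004452/0.3109 = 0.01432 L.
At equivalence all the acid is converted to N3-; total volume = 0.03419 + 0.01432 = 0.04851 L, so [N3-] = 0.004452/0.04851 = 0.09177 M.
Kb = Kw/Ka = 1.0e-14 / 1.9 x 10^-5 = 5.26e-10.
[OH^-] = sqrt(Kb x [N3-]) = sqrt(5.26e-10 x 0.09177) = 6.95e-6 M.
pOH = 5.16, so pH = 14.00 - 5.16 = 8.84.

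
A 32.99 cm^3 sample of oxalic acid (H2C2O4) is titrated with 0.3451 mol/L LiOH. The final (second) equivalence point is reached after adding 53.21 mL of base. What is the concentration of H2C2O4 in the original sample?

0.278 M

n(LiOH) = 0.3451 x 0.05321 = 0.01836 mol.
At the final (second) equivalence point, 2 mol OH^- react per mol H2C2O4, so n(H2C2O4) = 0.01836 / 2 = 0.009181 mol.
[H2C2O4] = 0.009181 / 0.03299 L = 0.278 M.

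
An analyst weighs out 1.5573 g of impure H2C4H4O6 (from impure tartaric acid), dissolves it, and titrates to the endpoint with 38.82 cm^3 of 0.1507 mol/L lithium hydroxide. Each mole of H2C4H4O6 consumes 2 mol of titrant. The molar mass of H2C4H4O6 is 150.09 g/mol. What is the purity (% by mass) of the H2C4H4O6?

n(LiOH) = 0.1507 x 0.03882 = 0.005850 mol.
n(H2C4H4O6) = 0.005850 / 2 = 0.002925 mol.
mass of H2C4H4O6 = 0.002925 x 150.09 = 0.4390 g.
% purity = 0.4390 / 1.5573 x 100 = 28.2%.

28.2%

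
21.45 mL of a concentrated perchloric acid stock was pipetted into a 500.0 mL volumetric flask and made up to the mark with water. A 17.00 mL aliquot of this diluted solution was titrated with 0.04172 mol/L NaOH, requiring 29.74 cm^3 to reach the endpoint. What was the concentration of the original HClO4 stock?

1.70 M

n(NaOH) = 0.04172 x 0.02974 = 0.001241 mol.
n(HClO4) in the aliquot = 0.001241 mol.
[diluted HClO4] = 0.001241 / 0.01700 = 0.07299 M.
Dilution factor = 500.0/21.45 = 23.31, so [stock] = 0.07299 x 23.31 = 1.70 M.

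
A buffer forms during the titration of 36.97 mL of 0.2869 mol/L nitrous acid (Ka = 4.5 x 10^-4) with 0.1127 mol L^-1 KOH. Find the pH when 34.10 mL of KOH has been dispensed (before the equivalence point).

3.10

Initial n(HNO2) = 0.2869 x 0.03697 = 0.01061 mol.
n(KOH) added = 0.1127 x 0.03410 = 0.003843 mol, converting that many moles of HNO2 to NO2-.
Remaining n(HNO2) = 0.006764 mol; n(NO2-) = 0.003843 mol.
By Henderson-Hasselbalch, pH = pKa + log([A^-]/[HA]) = 3.35 + log(0.003843/0.006764) = 3.35 + (-0.25) = 3.10.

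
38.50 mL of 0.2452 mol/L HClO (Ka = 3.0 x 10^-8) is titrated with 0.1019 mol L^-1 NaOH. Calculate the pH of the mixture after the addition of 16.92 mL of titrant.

6.87

Initial n(HClO) = 0.2452 x 0.03850 = 0.009440 mol.
n(NaOH) added = 0.1019 x 0.01692 = 0.001724 mol, converting that many moles of HClO to ClO-.
Remaining n(HClO) = 0.007716 mol; n(ClO-) = 0.001724 mol.
By Henderson-Hasselbalch, pH = pKa + log([A^-]/[HA]) = 7.52 + log(0.001724/0.007716) = 7.52 + (-0.65) = 6.87.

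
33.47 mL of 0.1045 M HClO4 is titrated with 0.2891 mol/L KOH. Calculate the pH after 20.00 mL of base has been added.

n(acid) = 0.1045 x 0.03347 = 0.003498 mol; n(KOH) added = 0.2891 x 0.02000 = 0.005782 mol.
Base is in excess by 0.005782 - 0.003498 = 0.002284 mol in a total volume of 0.05347 L.
[OH^-] = 0.002284/0.05347 = 0.04272 M, so pOH = 1.37 and pH = 14.00 - 1.37 = 12.63.

12.63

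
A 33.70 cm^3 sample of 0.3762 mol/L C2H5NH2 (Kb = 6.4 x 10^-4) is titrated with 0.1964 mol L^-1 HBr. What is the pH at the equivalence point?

n(C2H5NH2) = 0.3762 x 0.03370 = 0.01268 mol; V(HBr) at equivalence = 0.01268/0.1964 = 0.06455 L.
At equivalence the base is fully converted to C2H5NH3+; total volume = 0.09825 L, so [C2H5NH3+] = 0.01268/0.09825 = 0.1290 M.
Ka(C2H5NH3+) = Kw/Kb = 1.0e-14 / 6.4 x 10^-4 = 1.56e-11.
[H^+] = sqrt(Ka x [C2H5NH3+]) = sqrt(1.56e-11 x 0.1290) = 1.42e-6 M.
pH = -log(1.42e-6) = 5.85.

5.85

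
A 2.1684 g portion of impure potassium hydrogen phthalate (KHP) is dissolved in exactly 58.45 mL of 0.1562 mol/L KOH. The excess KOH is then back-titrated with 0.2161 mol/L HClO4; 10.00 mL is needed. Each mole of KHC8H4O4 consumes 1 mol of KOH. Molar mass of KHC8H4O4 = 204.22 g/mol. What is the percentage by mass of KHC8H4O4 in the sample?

65.6%

Total n(KOH) added = 0.1562 x 0.05845 = 0.009130 mol.
n(HClO4) used = 0.2161 x 0.01000 = 0.002161 mol, which equals the excess n(KOH).
So n(KOH) consumed by the sample = 0.009130 - 0.002161 = 0.006969 mol.
n(KHC8H4O4) = 0.006969 / 1 = 0.006969 mol.
mass KHC8H4O4 = 0.006969 x 204.22 = 1.423 g, so %KHC8H4O4 = 1.423/2.1684 x 100 = 65.6%.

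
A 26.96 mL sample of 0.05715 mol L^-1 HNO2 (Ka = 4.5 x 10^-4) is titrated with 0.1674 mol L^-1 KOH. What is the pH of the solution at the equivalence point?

7.99

n(HNO2) = 0.05715 x 0.02696 = 0.001541 mol; V(KOH) at equivalence = 0.001541/0.1674 = 0.009204 L.
At equivalence all the acid is converted to NO2-; total volume = 0.02696 + 0.009204 = 0.03616 L, so [NO2-] = 0.001541/0.03616 = 0.04260 M.
Kb = Kw/Ka = 1.0e-14 / 4.5 x 10^-4 = 2.22e-11.
[OH^-] = sqrt(Kb x [NO2-]) = sqrt(2.22e-11 x 0.04260) = 9.73e-7 M.
pOH = 6.01, so pH = 14.00 - 6.01 = 7.99.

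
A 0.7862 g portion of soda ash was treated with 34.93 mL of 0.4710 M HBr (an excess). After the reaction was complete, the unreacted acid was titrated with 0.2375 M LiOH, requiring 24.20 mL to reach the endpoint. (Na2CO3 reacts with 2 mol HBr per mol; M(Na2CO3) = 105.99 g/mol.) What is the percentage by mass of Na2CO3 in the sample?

72.2%

Total n(HBr) added = 0.4710 x 0.03493 = 0.01645 mol.
n(LiOH) used = 0.2375 x 0.02420 = 0.005748 mol, which equals the excess n(HBr).
So n(HBr) consumed by the sample = 0.01645 - 0.005748 = 0.01070 mol.
n(Na2CO3) = 0.01070 / 2 = 0.005352 mol.
mass Na2CO3 = 0.005352 x 105.99 = 0.5673 g, so %Na2CO3 = 0.5673/0.7862 x 100 = 72.2%.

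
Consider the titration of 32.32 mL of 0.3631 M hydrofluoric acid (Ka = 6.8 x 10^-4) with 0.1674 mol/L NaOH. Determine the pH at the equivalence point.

n(HF) = 0.3631 x 0.03232 = 0.01174 mol; V(NaOH) at equivalence = 0.01174/0.1674 = 0.07010 L.
At equivalence all the acid is converted to F-; total volume = 0.03232 + 0.07010 = 0.1024 L, so [F-] = 0.01174/0.1024 = 0.1146 M.
Kb = Kw/Ka = 1.0e-14 / 6.8 x 10^-4 = 1.47e-11.
[OH^-] = sqrt(Kb x [F-]) = sqrt(1.47e-11 x 0.1146) = 1.30e-6 M.
pOH = 5.89, so pH = 14.00 - 5.89 = 8.11.

8.11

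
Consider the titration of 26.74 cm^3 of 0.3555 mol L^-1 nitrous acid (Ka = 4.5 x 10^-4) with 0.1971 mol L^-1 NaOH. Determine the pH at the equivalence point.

8.22

n(HNO2) = 0.3555 x 0.02674 = 0.009506 mol; V(NaOH) at equivalence = 0.009506/0.1971 = 0.04823 L.
At equivalence all the acid is converted to NO2-; total volume = 0.02674 + 0.04823 = 0.07497 L, so [NO2-] = 0.009506/0.07497 = 0.1268 M.
Kb = Kw/Ka = 1.0e-14 / 4.5 x 10^-4 = 2.22e-11.
[OH^-] = sqrt(Kb x [NO2-]) = sqrt(2.22e-11 x 0.1268) = 1.68e-6 M.
pOH = 5.78, so pH = 14.00 - 5.78 = 8.22.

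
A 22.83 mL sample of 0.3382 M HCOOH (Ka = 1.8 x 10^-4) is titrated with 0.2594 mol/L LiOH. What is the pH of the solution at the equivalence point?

n(HCOOH) = 0.3382 x 0.02283 = 0.007721 mol; V(LiOH) at equivalence = 0.007721/0.2594 = 0.02977 L.
At equivalence all the acid is converted to HCOO-; total volume = 0.02283 + 0.02977 = 0.05260 L, so [HCOO-] = 0.007721/0.05260 = 0.1468 M.
Kb = Kw/Ka = 1.0e-14 / 1.8 x 10^-4 = 5.56e-11.
[OH^-] = sqrt(Kb x [HCOO-]) = sqrt(5.56e-11 x 0.1468) = 2.86e-6 M.
pOH = 5.54, so pH = 14.00 - 5.54 = 8.46.

8.46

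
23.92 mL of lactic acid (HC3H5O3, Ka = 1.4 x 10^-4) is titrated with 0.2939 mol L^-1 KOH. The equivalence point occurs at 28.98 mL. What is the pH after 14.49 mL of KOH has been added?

14.49 mL is exactly half the equivalence volume (28.98/2), i.e. the half-equivalence point.
There, n(HA) = n(A^-), so pH = pKa = -log(1.4 x 10^-4) = 3.85.

3.85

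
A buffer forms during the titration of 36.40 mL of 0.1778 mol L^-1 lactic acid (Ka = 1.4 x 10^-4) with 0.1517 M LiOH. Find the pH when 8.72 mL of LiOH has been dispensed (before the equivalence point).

3.26

Initial n(HC3H5O3) = 0.1778 x 0.03640 = 0.006472 mol.
n(LiOH) added = 0.1517 x 0.008720 = 0.001323 mol, converting that many moles of HC3H5O3 to C3H5O3-.
Remaining n(HC3H5O3) = 0.005149 mol; n(C3H5O3-) = 0.001323 mol.
By Henderson-Hasselbalch, pH = pKa + log([A^-]/[HA]) = 3.85 + log(0.001323/0.005149) = 3.85 + (-0.59) = 3.26.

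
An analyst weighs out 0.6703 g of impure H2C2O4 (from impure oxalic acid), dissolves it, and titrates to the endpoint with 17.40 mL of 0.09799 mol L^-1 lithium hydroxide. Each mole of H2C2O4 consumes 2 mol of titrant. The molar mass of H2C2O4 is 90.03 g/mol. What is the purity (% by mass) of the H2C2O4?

n(LiOH) = 0.09799 x 0.01740 = 0.001705 mol.
n(H2C2O4) = 0.001705 / 2 = 0.0008525 mol.
mass of H2C2O4 = 0.0008525 x 90.03 = 0.07675 g.
% purity = 0.07675 / 0.6703 x 100 = 11.5%.

11.5%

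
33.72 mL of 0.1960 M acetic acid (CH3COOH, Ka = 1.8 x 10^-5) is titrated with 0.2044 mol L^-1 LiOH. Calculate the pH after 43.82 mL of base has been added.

12.48

n(acid) = 0.1960 x 0.03372 = 0.006609 mol; n(LiOH) added = 0.2044 x 0.04382 = 0.008957 mol.
Base is in excess by 0.008957 - 0.006609 = 0.002348 mol in a total volume of 0.07754 L.
[OH^-] = 0.002348/0.07754 = 0.03028 M, so pOH = 1.52 and pH = 14.00 - 1.52 = 12.48.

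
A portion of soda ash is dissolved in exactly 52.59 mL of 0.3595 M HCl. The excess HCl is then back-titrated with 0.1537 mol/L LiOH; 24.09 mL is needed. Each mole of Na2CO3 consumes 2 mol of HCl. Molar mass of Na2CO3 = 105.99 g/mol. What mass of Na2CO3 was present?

Total n(HCl) added = 0.3595 x 0.05259 = 0.01891 mol.
n(LiOH) used = 0.1537 x 0.02409 = 0.003703 mol, which equals the excess n(HCl).
So n(HCl) consumed by the sample = 0.01891 - 0.003703 = 0.01520 mol.
n(Na2CO3) = 0.01520 / 2 = 0.007602 mol.
mass = 0.007602 mol x 105.99 g/mol = 0.806 g.

0.806 g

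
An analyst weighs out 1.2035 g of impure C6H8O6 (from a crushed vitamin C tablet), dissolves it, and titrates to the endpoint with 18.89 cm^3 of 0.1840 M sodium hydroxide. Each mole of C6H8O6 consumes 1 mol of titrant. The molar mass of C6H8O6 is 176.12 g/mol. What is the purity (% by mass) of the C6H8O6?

n(NaOH) = 0.1840 x 0.01889 = 0.003476 mol.
n(C6H8O6) = 0.003476 / 1 = 0.003476 mol.
mass of C6H8O6 = 0.003476 x 176.12 = 0.6122 g.
% purity = 0.6122 / 1.2035 x 100 = 50.9%.

50.9%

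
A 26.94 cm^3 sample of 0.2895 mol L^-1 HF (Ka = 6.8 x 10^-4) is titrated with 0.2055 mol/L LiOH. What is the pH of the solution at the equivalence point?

8.12

n(HF) = 0.2895 x 0.02694 = 0.007799 mol; V(LiOH) at equivalence = 0.007799/0.2055 = 0.03795 L.
At equivalence all the acid is converted to F-; total volume = 0.02694 + 0.03795 = 0.06489 L, so [F-] = 0.007799/0.06489 = 0.1202 M.
Kb = Kw/Ka = 1.0e-14 / 6.8 x 10^-4 = 1.47e-11.
[OH^-] = sqrt(Kb x [F-]) = sqrt(1.47e-11 x 0.1202) = 1.33e-6 M.
pOH = 5.88, so pH = 14.00 - 5.88 = 8.12.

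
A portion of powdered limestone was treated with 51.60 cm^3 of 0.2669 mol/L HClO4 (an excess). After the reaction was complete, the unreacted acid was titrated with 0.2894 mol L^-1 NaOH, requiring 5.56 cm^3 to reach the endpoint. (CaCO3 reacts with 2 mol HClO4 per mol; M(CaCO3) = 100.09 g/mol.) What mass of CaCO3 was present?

0.609 g

Total n(HClO4) added = 0.2669 x 0.05160 = 0.01377 mol.
n(NaOH) used = 0.2894 x 0.005560 = 0.001609 mol, which equals the excess n(HClO4).
So n(HClO4) consumed by the sample = 0.01377 - 0.001609 = 0.01216 mol.
n(CaCO3) = 0.01216 / 2 = 0.006081 mol.
mass = 0.006081 mol x 100.09 g/mol = 0.609 g.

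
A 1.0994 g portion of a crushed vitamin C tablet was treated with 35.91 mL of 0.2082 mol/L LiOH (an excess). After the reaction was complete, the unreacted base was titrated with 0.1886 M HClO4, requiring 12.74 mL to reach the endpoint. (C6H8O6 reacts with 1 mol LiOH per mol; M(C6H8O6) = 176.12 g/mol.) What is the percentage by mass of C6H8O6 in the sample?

81.3%

Total n(LiOH) added = 0.2082 x 0.03591 = 0.007476 mol.
n(HClO4) used = 0.1886 x 0.01274 = 0.002403 mol, which equals the excess n(LiOH).
So n(LiOH) consumed by the sample = 0.007476 - 0.002403 = 0.005074 mol.
n(C6H8O6) = 0.005074 / 1 = 0.005074 mol.
mass C6H8O6 = 0.005074 x 176.12 = 0.8936 g, so %C6H8O6 = 0.8936/1.0994 x 100 = 81.3%.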